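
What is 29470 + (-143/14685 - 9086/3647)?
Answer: 20495676847/695535 ≈ 29468.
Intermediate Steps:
29470 + (-143/14685 - 9086/3647) = 29470 + (-143*1/14685 - 9086*1/3647) = 29470 + (-13/1335 - 1298/521) = 29470 - 1739603/695535 = 20495676847/695535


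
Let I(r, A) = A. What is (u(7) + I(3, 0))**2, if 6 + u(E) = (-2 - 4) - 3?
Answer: 225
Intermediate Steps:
u(E) = -15 (u(E) = -6 + ((-2 - 4) - 3) = -6 + (-6 - 3) = -6 - 9 = -15)
(u(7) + I(3, 0))**2 = (-15 + 0)**2 = (-15)**2 = 225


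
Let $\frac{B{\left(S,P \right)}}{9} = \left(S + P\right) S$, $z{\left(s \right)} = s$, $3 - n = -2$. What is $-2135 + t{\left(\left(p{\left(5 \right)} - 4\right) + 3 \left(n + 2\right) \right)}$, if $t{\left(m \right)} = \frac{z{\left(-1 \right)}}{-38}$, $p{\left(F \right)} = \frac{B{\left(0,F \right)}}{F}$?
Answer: $- \frac{81129}{38} \approx -2135.0$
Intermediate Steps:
$n = 5$ ($n = 3 - -2 = 3 + 2 = 5$)
$B{\left(S,P \right)} = 9 S \left(P + S\right)$ ($B{\left(S,P \right)} = 9 \left(S + P\right) S = 9 \left(P + S\right) S = 9 S \left(P + S\right)$)
$p{\left(F \right)} = 0$ ($p{\left(F \right)} = \frac{9 \cdot 0 \left(F + 0\right)}{F} = \frac{9 \cdot 0 F}{F} = \frac{0}{F} = 0$)
$t{\left(m \right)} = \frac{1}{38}$ ($t{\left(m \right)} = - \frac{1}{-38} = \left(-1\right) \left(- \frac{1}{38}\right) = \frac{1}{38}$)
$-2135 + t{\left(\left(p{\left(5 \right)} - 4\right) + 3 \left(n + 2\right) \right)} = -2135 + \frac{1}{38} = - \frac{81129}{38}$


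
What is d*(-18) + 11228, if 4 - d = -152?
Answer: 8420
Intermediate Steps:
d = 156 (d = 4 - 1*(-152) = 4 + 152 = 156)
d*(-18) + 11228 = 156*(-18) + 11228 = -2808 + 11228 = 8420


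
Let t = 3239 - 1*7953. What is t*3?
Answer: -14142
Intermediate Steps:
t = -4714 (t = 3239 - 7953 = -4714)
t*3 = -4714*3 = -14142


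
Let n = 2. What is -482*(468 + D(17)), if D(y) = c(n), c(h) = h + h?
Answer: -227504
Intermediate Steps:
c(h) = 2*h
D(y) = 4 (D(y) = 2*2 = 4)
-482*(468 + D(17)) = -482*(468 + 4) = -482*472 = -227504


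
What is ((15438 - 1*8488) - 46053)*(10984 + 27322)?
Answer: -1497879518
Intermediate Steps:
((15438 - 1*8488) - 46053)*(10984 + 27322) = ((15438 - 8488) - 46053)*38306 = (6950 - 46053)*38306 = -39103*38306 = -1497879518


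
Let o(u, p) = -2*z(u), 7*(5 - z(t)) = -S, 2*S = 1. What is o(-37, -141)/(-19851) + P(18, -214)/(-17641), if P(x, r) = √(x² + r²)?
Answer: 71/138957 - 2*√11530/17641 ≈ -0.011663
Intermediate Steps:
S = ½ (S = (½)*1 = ½ ≈ 0.50000)
z(t) = 71/14 (z(t) = 5 - (-1)/(7*2) = 5 - ⅐*(-½) = 5 + 1/14 = 71/14)
o(u, p) = -71/7 (o(u, p) = -2*71/14 = -71/7)
P(x, r) = √(r² + x²)
o(-37, -141)/(-19851) + P(18, -214)/(-17641) = -71/7/(-19851) + √((-214)² + 18²)/(-17641) = -71/7*(-1/19851) + √(45796 + 324)*(-1/17641) = 71/138957 + √46120*(-1/17641) = 71/138957 + (2*√11530)*(-1/17641) = 71/138957 - 2*√11530/17641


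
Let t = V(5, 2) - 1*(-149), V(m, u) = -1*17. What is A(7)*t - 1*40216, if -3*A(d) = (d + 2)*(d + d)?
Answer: -45760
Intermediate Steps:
V(m, u) = -17
A(d) = -2*d*(2 + d)/3 (A(d) = -(d + 2)*(d + d)/3 = -(2 + d)*2*d/3 = -2*d*(2 + d)/3)
t = 132 (t = -17 - 1*(-149) = -17 + 149 = 132)
A(7)*t - 1*40216 = -⅔*7*(2 + 7)*132 - 1*40216 = -⅔*7*9*132 - 40216 = -42*132 - 40216 = -5544 - 40216 = -45760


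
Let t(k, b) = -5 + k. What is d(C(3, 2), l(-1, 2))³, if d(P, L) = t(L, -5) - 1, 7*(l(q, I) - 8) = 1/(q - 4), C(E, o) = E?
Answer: 328509/42875 ≈ 7.6620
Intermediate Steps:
l(q, I) = 8 + 1/(7*(-4 + q)) (l(q, I) = 8 + 1/(7*(q - 4)) = 8 + 1/(7*(-4 + q)))
d(P, L) = -6 + L (d(P, L) = (-5 + L) - 1 = -6 + L)
d(C(3, 2), l(-1, 2))³ = (-6 + (-223 + 56*(-1))/(7*(-4 - 1)))³ = (-6 + (⅐)*(-223 - 56)/(-5))³ = (-6 + (⅐)*(-⅕)*(-279))³ = (-6 + 279/35)³ = (69/35)³ = 328509/42875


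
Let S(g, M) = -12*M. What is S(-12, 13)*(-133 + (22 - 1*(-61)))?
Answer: 7800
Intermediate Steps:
S(-12, 13)*(-133 + (22 - 1*(-61))) = (-12*13)*(-133 + (22 - 1*(-61))) = -156*(-133 + (22 + 61)) = -156*(-133 + 83) = -156*(-50) = 7800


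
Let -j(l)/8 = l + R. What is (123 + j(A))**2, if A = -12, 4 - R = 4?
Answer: 47961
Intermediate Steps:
R = 0 (R = 4 - 1*4 = 4 - 4 = 0)
j(l) = -8*l (j(l) = -8*(l + 0) = -8*l)
(123 + j(A))**2 = (123 - 8*(-12))**2 = (123 + 96)**2 = 219**2 = 47961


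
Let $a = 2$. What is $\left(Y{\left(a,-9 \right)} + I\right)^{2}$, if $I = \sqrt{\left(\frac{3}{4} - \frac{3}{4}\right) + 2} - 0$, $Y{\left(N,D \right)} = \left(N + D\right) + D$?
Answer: $\left(16 - \sqrt{2}\right)^{2} \approx 212.75$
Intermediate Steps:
$Y{\left(N,D \right)} = N + 2 D$ ($Y{\left(N,D \right)} = \left(D + N\right) + D = N + 2 D$)
$I = \sqrt{2}$ ($I = \sqrt{\left(3 \cdot \frac{1}{4} - \frac{3}{4}\right) + 2} + 0 = \sqrt{\left(\frac{3}{4} - \frac{3}{4}\right) + 2} + 0 = \sqrt{0 + 2} + 0 = \sqrt{2} + 0 = \sqrt{2} \approx 1.4142$)
$\left(Y{\left(a,-9 \right)} + I\right)^{2} = \left(\left(2 + 2 \left(-9\right)\right) + \sqrt{2}\right)^{2} = \left(\left(2 - 18\right) + \sqrt{2}\right)^{2} = \left(-16 + \sqrt{2}\right)^{2}$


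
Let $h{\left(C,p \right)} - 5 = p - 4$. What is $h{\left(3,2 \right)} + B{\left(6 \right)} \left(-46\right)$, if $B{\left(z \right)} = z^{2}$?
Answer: $-1653$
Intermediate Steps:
$h{\left(C,p \right)} = 1 + p$ ($h{\left(C,p \right)} = 5 + \left(p - 4\right) = 5 + \left(-4 + p\right) = 1 + p$)
$h{\left(3,2 \right)} + B{\left(6 \right)} \left(-46\right) = \left(1 + 2\right) + 6^{2} \left(-46\right) = 3 + 36 \left(-46\right) = 3 - 1656 = -1653$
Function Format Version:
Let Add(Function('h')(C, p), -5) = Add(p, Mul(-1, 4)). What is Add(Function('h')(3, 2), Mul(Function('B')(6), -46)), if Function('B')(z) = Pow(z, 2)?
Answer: -1653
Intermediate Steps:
Function('h')(C, p) = Add(1, p) (Function('h')(C, p) = Add(5, Add(p, Mul(-1, 4))) = Add(5, Add(p, -4)) = Add(5, Add(-4, p)) = Add(1, p))
Add(Function('h')(3, 2), Mul(Function('B')(6), -46)) = Add(Add(1, 2), Mul(Pow(6, 2), -46)) = Add(3, Mul(36, -46)) = Add(3, -1656) = -1653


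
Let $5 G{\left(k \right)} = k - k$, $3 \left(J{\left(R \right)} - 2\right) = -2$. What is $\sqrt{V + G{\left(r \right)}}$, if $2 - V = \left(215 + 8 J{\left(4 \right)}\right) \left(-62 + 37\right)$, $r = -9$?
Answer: $\frac{\sqrt{50793}}{3} \approx 75.124$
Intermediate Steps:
$J{\left(R \right)} = \frac{4}{3}$ ($J{\left(R \right)} = 2 + \frac{1}{3} \left(-2\right) = 2 - \frac{2}{3} = \frac{4}{3}$)
$G{\left(k \right)} = 0$ ($G{\left(k \right)} = \frac{k - k}{5} = \frac{1}{5} \cdot 0 = 0$)
$V = \frac{16931}{3}$ ($V = 2 - \left(215 + 8 \cdot \frac{4}{3}\right) \left(-62 + 37\right) = 2 - \left(215 + \frac{32}{3}\right) \left(-25\right) = 2 - \frac{677}{3} \left(-25\right) = 2 - - \frac{16925}{3} = 2 + \frac{16925}{3} = \frac{16931}{3} \approx 5643.7$)
$\sqrt{V + G{\left(r \right)}} = \sqrt{\frac{16931}{3} + 0} = \sqrt{\frac{16931}{3}} = \frac{\sqrt{50793}}{3}$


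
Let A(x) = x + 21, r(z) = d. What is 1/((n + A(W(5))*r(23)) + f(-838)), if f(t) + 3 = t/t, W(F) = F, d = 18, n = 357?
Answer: 1/823 ≈ 0.0012151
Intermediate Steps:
r(z) = 18
A(x) = 21 + x
f(t) = -2 (f(t) = -3 + t/t = -3 + 1 = -2)
1/((n + A(W(5))*r(23)) + f(-838)) = 1/((357 + (21 + 5)*18) - 2) = 1/((357 + 26*18) - 2) = 1/((357 + 468) - 2) = 1/(825 - 2) = 1/823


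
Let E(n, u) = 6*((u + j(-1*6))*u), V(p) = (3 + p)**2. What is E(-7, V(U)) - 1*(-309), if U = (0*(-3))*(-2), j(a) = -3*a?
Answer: 1767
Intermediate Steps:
U = 0 (U = 0*(-2) = 0)
E(n, u) = 6*u*(18 + u) (E(n, u) = 6*((u - (-3)*6)*u) = 6*((u - 3*(-6))*u) = 6*((u + 18)*u) = 6*((18 + u)*u) = 6*(u*(18 + u)) = 6*u*(18 + u))
E(-7, V(U)) - 1*(-309) = 6*(3 + 0)**2*(18 + (3 + 0)**2) - 1*(-309) = 6*3**2*(18 + 3**2) + 309 = 6*9*(18 + 9) + 309 = 6*9*27 + 309 = 1458 + 309 = 1767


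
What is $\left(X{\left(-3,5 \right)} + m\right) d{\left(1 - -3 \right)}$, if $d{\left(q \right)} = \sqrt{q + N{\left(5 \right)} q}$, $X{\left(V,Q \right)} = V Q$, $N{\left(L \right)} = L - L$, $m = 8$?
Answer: $-14$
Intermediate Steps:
$N{\left(L \right)} = 0$
$X{\left(V,Q \right)} = Q V$
$d{\left(q \right)} = \sqrt{q}$ ($d{\left(q \right)} = \sqrt{q + 0 q} = \sqrt{q + 0} = \sqrt{q}$)
$\left(X{\left(-3,5 \right)} + m\right) d{\left(1 - -3 \right)} = \left(5 \left(-3\right) + 8\right) \sqrt{1 - -3} = \left(-15 + 8\right) \sqrt{1 + 3} = - 7 \sqrt{4} = \left(-7\right) 2 = -14$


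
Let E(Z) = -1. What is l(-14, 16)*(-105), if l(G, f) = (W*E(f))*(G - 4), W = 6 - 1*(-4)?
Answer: -18900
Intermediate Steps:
W = 10 (W = 6 + 4 = 10)
l(G, f) = 40 - 10*G (l(G, f) = (10*(-1))*(G - 4) = -10*(-4 + G) = 40 - 10*G)
l(-14, 16)*(-105) = (40 - 10*(-14))*(-105) = (40 + 140)*(-105) = 180*(-105) = -18900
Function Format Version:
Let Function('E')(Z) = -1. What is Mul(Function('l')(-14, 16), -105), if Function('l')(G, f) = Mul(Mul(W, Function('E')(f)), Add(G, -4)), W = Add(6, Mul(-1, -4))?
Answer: -18900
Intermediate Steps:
W = 10 (W = Add(6, 4) = 10)
Function('l')(G, f) = Add(40, Mul(-10, G)) (Function('l')(G, f) = Mul(Mul(10, -1), Add(G, -4)) = Mul(-10, Add(-4, G)) = Add(40, Mul(-10, G)))
Mul(Function('l')(-14, 16), -105) = Mul(Add(40, Mul(-10, -14)), -105) = Mul(Add(40, 140), -105) = Mul(180, -105) = -18900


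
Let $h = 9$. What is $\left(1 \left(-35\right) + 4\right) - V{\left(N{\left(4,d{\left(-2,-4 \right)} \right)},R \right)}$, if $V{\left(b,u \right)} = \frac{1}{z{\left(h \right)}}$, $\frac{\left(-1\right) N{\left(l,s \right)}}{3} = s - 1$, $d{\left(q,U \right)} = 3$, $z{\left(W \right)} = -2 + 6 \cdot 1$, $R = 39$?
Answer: $- \frac{125}{4} \approx -31.25$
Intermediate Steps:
$z{\left(W \right)} = 4$ ($z{\left(W \right)} = -2 + 6 = 4$)
$N{\left(l,s \right)} = 3 - 3 s$ ($N{\left(l,s \right)} = - 3 \left(s - 1\right) = - 3 \left(-1 + s\right) = 3 - 3 s$)
$V{\left(b,u \right)} = \frac{1}{4}$
$\left(1 \left(-35\right) + 4\right) - V{\left(N{\left(4,d{\left(-2,-4 \right)} \right)},R \right)} = \left(1 \left(-35\right) + 4\right) - \frac{1}{4} = \left(-35 + 4\right) - \frac{1}{4} = -31 - \frac{1}{4} = - \frac{125}{4}$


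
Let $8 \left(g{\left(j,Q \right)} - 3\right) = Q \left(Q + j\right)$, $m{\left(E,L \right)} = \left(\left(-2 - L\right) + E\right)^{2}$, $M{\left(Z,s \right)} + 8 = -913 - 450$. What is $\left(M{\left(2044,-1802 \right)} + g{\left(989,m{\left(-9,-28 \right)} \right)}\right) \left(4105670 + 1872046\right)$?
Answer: $267800182371$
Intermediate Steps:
$M{\left(Z,s \right)} = -1371$ ($M{\left(Z,s \right)} = -8 - 1363 = -1371$)
$m{\left(E,L \right)} = \left(-2 + E - L\right)^{2}$
$g{\left(j,Q \right)} = 3 + \frac{Q \left(Q + j\right)}{8}$
$\left(M{\left(2044,-1802 \right)} + g{\left(989,m{\left(-9,-28 \right)} \right)}\right) \left(4105670 + 1872046\right) = \left(-1371 + \left(3 + \frac{\left(\left(2 - 28 - -9\right)^{2}\right)^{2}}{8} + \frac{1}{8} \left(2 - 28 - -9\right)^{2} \cdot 989\right)\right) \left(4105670 + 1872046\right) = \left(-1371 + \left(3 + \frac{\left(\left(2 - 28 + 9\right)^{2}\right)^{2}}{8} + \frac{1}{8} \left(2 - 28 + 9\right)^{2} \cdot 989\right)\right) 5977716 = \left(-1371 + \left(3 + \frac{\left(\left(-17\right)^{2}\right)^{2}}{8} + \frac{1}{8} \left(-17\right)^{2} \cdot 989\right)\right) 5977716 = \left(-1371 + \left(3 + \frac{289^{2}}{8} + \frac{1}{8} \cdot 289 \cdot 989\right)\right) 5977716 = \left(-1371 + \left(3 + \frac{1}{8} \cdot 83521 + \frac{285821}{8}\right)\right) 5977716 = \left(-1371 + \left(3 + \frac{83521}{8} + \frac{285821}{8}\right)\right) 5977716 = \left(-1371 + \frac{184683}{4}\right) 5977716 = \frac{179199}{4} \cdot 5977716 = 267800182371$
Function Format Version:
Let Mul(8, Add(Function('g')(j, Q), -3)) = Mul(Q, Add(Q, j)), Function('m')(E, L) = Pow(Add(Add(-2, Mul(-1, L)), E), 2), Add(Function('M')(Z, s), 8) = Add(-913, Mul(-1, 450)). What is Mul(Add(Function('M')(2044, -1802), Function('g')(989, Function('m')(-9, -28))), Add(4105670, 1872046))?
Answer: 267800182371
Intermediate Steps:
Function('M')(Z, s) = -1371 (Function('M')(Z, s) = Add(-8, Add(-913, Mul(-1, 450))) = Add(-8, Add(-913, -450)) = Add(-8, -1363) = -1371)
Function('m')(E, L) = Pow(Add(-2, E, Mul(-1, L)), 2)
Function('g')(j, Q) = Add(3, Mul(Rational(1, 8), Q, Add(Q, j))) (Function('g')(j, Q) = Add(3, Mul(Rational(1, 8), Mul(Q, Add(Q, j)))) = Add(3, Mul(Rational(1, 8), Q, Add(Q, j))))
Mul(Add(Function('M')(2044, -1802), Function('g')(989, Function('m')(-9, -28))), Add(4105670, 1872046)) = Mul(Add(-1371, Add(3, Mul(Rational(1, 8), Pow(Pow(Add(2, -28, Mul(-1, -9)), 2), 2)), Mul(Rational(1, 8), Pow(Add(2, -28, Mul(-1, -9)), 2), 989))), Add(4105670, 1872046)) = Mul(Add(-1371, Add(3, Mul(Rational(1, 8), Pow(Pow(Add(2, -28, 9), 2), 2)), Mul(Rational(1, 8), Pow(Add(2, -28, 9), 2), 989))), 5977716) = Mul(Add(-1371, Add(3, Mul(Rational(1, 8), Pow(Pow(-17, 2), 2)), Mul(Rational(1, 8), Pow(-17, 2), 989))), 5977716) = Mul(Add(-1371, Add(3, Mul(Rational(1, 8), Pow(289, 2)), Mul(Rational(1, 8), 289, 989))), 5977716) = Mul(Add(-1371, Add(3, Mul(Rational(1, 8), 83521), Rational(285821, 8))), 5977716) = Mul(Add(-1371, Add(3, Rational(83521, 8), Rational(285821, 8))), 5977716) = Mul(Add(-1371, Rational(184683, 4)), 5977716) = Mul(Rational(179199, 4), 5977716) = 267800182371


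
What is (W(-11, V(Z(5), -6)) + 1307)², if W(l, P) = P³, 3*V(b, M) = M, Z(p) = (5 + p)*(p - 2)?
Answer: 1687401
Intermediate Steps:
Z(p) = (-2 + p)*(5 + p) (Z(p) = (5 + p)*(-2 + p) = (-2 + p)*(5 + p))
V(b, M) = M/3
(W(-11, V(Z(5), -6)) + 1307)² = (((⅓)*(-6))³ + 1307)² = ((-2)³ + 1307)² = (-8 + 1307)² = 1299² = 1687401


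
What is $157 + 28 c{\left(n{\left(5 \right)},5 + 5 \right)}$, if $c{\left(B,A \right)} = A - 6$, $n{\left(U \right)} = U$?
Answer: $269$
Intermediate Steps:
$c{\left(B,A \right)} = -6 + A$ ($c{\left(B,A \right)} = A - 6 = -6 + A$)
$157 + 28 c{\left(n{\left(5 \right)},5 + 5 \right)} = 157 + 28 \left(-6 + \left(5 + 5\right)\right) = 157 + 28 \left(-6 + 10\right) = 157 + 28 \cdot 4 = 157 + 112 = 269$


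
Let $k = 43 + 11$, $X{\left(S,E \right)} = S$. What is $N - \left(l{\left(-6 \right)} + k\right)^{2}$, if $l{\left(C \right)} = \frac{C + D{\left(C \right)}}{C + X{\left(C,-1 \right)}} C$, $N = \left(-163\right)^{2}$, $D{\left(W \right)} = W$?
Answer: $24265$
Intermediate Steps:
$N = 26569$
$l{\left(C \right)} = C$ ($l{\left(C \right)} = \frac{C + C}{C + C} C = \frac{2 C}{2 C} C = 2 C \frac{1}{2 C} C = 1 C = C$)
$k = 54$
$N - \left(l{\left(-6 \right)} + k\right)^{2} = 26569 - \left(-6 + 54\right)^{2} = 26569 - 48^{2} = 26569 - 2304 = 24265$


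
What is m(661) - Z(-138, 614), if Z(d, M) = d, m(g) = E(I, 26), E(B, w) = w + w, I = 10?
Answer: 190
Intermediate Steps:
E(B, w) = 2*w
m(g) = 52 (m(g) = 2*26 = 52)
m(661) - Z(-138, 614) = 52 - 1*(-138) = 52 + 138 = 190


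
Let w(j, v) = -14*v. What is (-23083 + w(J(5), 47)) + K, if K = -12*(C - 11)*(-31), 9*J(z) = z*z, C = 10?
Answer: -24113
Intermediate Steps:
J(z) = z²/9 (J(z) = (z*z)/9 = z²/9)
K = -372 (K = -12*(10 - 11)*(-31) = -12*(-1)*(-31) = 12*(-31) = -372)
(-23083 + w(J(5), 47)) + K = (-23083 - 14*47) - 372 = (-23083 - 658) - 372 = -23741 - 372 = -24113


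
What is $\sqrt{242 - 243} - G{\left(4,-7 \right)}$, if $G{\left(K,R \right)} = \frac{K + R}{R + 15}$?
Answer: $\frac{3}{8} + i \approx 0.375 + 1.0 i$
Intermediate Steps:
$G{\left(K,R \right)} = \frac{K + R}{15 + R}$
$\sqrt{242 - 243} - G{\left(4,-7 \right)} = \sqrt{242 - 243} - \frac{4 - 7}{15 - 7} = \sqrt{-1} - \frac{1}{8} \left(-3\right) = i - \frac{1}{8} \left(-3\right) = i - - \frac{3}{8} = i + \frac{3}{8} = \frac{3}{8} + i$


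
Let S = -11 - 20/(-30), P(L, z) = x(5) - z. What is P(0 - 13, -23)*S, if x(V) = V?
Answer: -868/3 ≈ -289.33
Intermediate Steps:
P(L, z) = 5 - z
S = -31/3 (S = -11 - 20*(-1)/30 = -11 - 1*(-2/3) = -11 + 2/3 = -31/3 ≈ -10.333)
P(0 - 13, -23)*S = (5 - 1*(-23))*(-31/3) = (5 + 23)*(-31/3) = 28*(-31/3) = -868/3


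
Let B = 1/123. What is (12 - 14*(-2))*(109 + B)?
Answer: 536320/123 ≈ 4360.3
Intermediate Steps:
B = 1/123 ≈ 0.0081301
(12 - 14*(-2))*(109 + B) = (12 - 14*(-2))*(109 + 1/123) = (12 - 1*(-28))*(13408/123) = (12 + 28)*(13408/123) = 40*(13408/123) = 536320/123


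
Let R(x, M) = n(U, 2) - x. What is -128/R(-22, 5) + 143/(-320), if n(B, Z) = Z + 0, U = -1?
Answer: -5549/960 ≈ -5.7802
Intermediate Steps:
n(B, Z) = Z
R(x, M) = 2 - x
-128/R(-22, 5) + 143/(-320) = -128/(2 - 1*(-22)) + 143/(-320) = -128/(2 + 22) + 143*(-1/320) = -128/24 - 143/320 = -128*1/24 - 143/320 = -16/3 - 143/320 = -5549/960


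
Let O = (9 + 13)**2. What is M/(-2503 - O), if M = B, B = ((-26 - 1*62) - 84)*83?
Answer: 14276/2987 ≈ 4.7794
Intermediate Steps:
B = -14276 (B = ((-26 - 62) - 84)*83 = (-88 - 84)*83 = -172*83 = -14276)
O = 484 (O = 22**2 = 484)
M = -14276
M/(-2503 - O) = -14276/(-2503 - 1*484) = -14276/(-2503 - 484) = -14276/(-2987) = -14276*(-1/2987) = 14276/2987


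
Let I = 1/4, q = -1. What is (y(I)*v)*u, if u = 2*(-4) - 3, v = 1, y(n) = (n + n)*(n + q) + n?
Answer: 11/8 ≈ 1.3750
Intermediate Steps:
I = ¼ ≈ 0.25000
y(n) = n + 2*n*(-1 + n) (y(n) = (n + n)*(n - 1) + n = (2*n)*(-1 + n) + n = 2*n*(-1 + n) + n = n + 2*n*(-1 + n))
u = -11 (u = -8 - 3 = -11)
(y(I)*v)*u = (((-1 + 2*(¼))/4)*1)*(-11) = (((-1 + ½)/4)*1)*(-11) = (((¼)*(-½))*1)*(-11) = -⅛*1*(-11) = -⅛*(-11) = 11/8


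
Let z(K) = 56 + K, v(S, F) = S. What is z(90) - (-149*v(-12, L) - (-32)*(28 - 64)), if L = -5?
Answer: -490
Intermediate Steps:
z(90) - (-149*v(-12, L) - (-32)*(28 - 64)) = (56 + 90) - (-149*(-12) - (-32)*(28 - 64)) = 146 - (1788 - (-32)*(-36)) = 146 - (1788 - 1*1152) = 146 - (1788 - 1152) = 146 - 1*636 = 146 - 636 = -490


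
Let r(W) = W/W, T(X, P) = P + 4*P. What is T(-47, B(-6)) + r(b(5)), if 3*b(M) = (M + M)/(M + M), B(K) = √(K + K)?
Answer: 1 + 10*I*√3 ≈ 1.0 + 17.32*I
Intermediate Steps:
B(K) = √2*√K (B(K) = √(2*K) = √2*√K)
T(X, P) = 5*P
b(M) = ⅓ (b(M) = ((M + M)/(M + M))/3 = ((2*M)/((2*M)))/3 = ((2*M)*(1/(2*M)))/3 = (⅓)*1 = ⅓)
r(W) = 1
T(-47, B(-6)) + r(b(5)) = 5*(√2*√(-6)) + 1 = 5*(√2*(I*√6)) + 1 = 5*(2*I*√3) + 1 = 10*I*√3 + 1 = 1 + 10*I*√3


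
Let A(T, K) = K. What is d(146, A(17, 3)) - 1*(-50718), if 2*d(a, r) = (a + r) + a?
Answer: 101731/2 ≈ 50866.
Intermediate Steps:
d(a, r) = a + r/2 (d(a, r) = ((a + r) + a)/2 = (r + 2*a)/2 = a + r/2)
d(146, A(17, 3)) - 1*(-50718) = (146 + (½)*3) - 1*(-50718) = (146 + 3/2) + 50718 = 295/2 + 50718 = 101731/2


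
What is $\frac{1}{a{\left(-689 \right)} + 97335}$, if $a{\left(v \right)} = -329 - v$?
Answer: $\frac{1}{97695} \approx 1.0236 \cdot 10^{-5}$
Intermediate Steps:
$\frac{1}{a{\left(-689 \right)} + 97335} = \frac{1}{\left(-329 - -689\right) + 97335} = \frac{1}{\left(-329 + 689\right) + 97335} = \frac{1}{360 + 97335} = \frac{1}{97695}$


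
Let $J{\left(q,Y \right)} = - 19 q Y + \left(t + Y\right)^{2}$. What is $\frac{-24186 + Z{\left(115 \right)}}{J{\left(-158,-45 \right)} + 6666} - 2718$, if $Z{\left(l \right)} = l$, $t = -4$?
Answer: $- \frac{342506443}{126023} \approx -2717.8$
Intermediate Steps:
$J{\left(q,Y \right)} = \left(-4 + Y\right)^{2} - 19 Y q$ ($J{\left(q,Y \right)} = - 19 q Y + \left(-4 + Y\right)^{2} = - 19 Y q + \left(-4 + Y\right)^{2} = \left(-4 + Y\right)^{2} - 19 Y q$)
$\frac{-24186 + Z{\left(115 \right)}}{J{\left(-158,-45 \right)} + 6666} - 2718 = \frac{-24186 + 115}{\left(\left(-4 - 45\right)^{2} - \left(-855\right) \left(-158\right)\right) + 6666} - 2718 = - \frac{24071}{\left(\left(-49\right)^{2} - 135090\right) + 6666} - 2718 = - \frac{24071}{\left(2401 - 135090\right) + 6666} - 2718 = - \frac{24071}{-132689 + 6666} - 2718 = - \frac{24071}{-126023} - 2718 = \left(-24071\right) \left(- \frac{1}{126023}\right) - 2718 = \frac{24071}{126023} - 2718 = - \frac{342506443}{126023}$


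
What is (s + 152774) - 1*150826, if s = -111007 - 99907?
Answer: -208966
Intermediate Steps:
s = -210914
(s + 152774) - 1*150826 = (-210914 + 152774) - 1*150826 = -58140 - 150826 = -208966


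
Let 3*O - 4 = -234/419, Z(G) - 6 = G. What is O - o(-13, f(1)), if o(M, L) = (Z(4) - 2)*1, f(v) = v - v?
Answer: -8614/1257 ≈ -6.8528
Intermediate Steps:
Z(G) = 6 + G
f(v) = 0
o(M, L) = 8 (o(M, L) = ((6 + 4) - 2)*1 = (10 - 2)*1 = 8*1 = 8)
O = 1442/1257 (O = 4/3 + (-234/419)/3 = 4/3 + (-234*1/419)/3 = 4/3 + (1/3)*(-234/419) = 4/3 - 78/419 = 1442/1257 ≈ 1.1472)
O - o(-13, f(1)) = 1442/1257 - 1*8 = 1442/1257 - 8 = -8614/1257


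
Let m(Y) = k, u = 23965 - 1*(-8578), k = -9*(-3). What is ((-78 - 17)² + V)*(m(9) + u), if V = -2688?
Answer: 206396090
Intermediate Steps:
k = 27
u = 32543 (u = 23965 + 8578 = 32543)
m(Y) = 27
((-78 - 17)² + V)*(m(9) + u) = ((-78 - 17)² - 2688)*(27 + 32543) = ((-95)² - 2688)*32570 = (9025 - 2688)*32570 = 6337*32570 = 206396090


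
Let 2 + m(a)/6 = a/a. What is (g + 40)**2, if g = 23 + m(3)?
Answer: 3249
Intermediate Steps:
m(a) = -6 (m(a) = -12 + 6*(a/a) = -12 + 6*1 = -12 + 6 = -6)
g = 17 (g = 23 - 6 = 17)
(g + 40)**2 = (17 + 40)**2 = 57**2 = 3249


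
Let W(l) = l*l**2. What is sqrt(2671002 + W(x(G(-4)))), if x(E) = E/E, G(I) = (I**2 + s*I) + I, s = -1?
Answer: sqrt(2671003) ≈ 1634.3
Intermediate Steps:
G(I) = I**2 (G(I) = (I**2 - I) + I = I**2)
x(E) = 1
W(l) = l**3
sqrt(2671002 + W(x(G(-4)))) = sqrt(2671002 + 1**3) = sqrt(2671002 + 1) = sqrt(2671003)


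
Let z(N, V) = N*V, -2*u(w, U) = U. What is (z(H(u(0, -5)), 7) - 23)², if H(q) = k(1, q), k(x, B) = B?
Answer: 121/4 ≈ 30.250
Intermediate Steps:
u(w, U) = -U/2
H(q) = q
(z(H(u(0, -5)), 7) - 23)² = (-½*(-5)*7 - 23)² = ((5/2)*7 - 23)² = (35/2 - 23)² = (-11/2)² = 121/4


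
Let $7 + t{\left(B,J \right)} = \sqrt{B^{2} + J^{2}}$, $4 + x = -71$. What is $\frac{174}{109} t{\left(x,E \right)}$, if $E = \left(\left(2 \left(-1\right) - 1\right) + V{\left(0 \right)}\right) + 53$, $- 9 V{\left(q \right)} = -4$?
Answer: $- \frac{1218}{109} + \frac{58 \sqrt{661741}}{327} \approx 133.11$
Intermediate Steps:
$x = -75$ ($x = -4 - 71 = -75$)
$V{\left(q \right)} = \frac{4}{9}$ ($V{\left(q \right)} = \left(- \frac{1}{9}\right) \left(-4\right) = \frac{4}{9}$)
$E = \frac{454}{9}$ ($E = \left(\left(2 \left(-1\right) - 1\right) + \frac{4}{9}\right) + 53 = \left(\left(-2 - 1\right) + \frac{4}{9}\right) + 53 = \left(-3 + \frac{4}{9}\right) + 53 = - \frac{23}{9} + 53 = \frac{454}{9} \approx 50.444$)
$t{\left(B,J \right)} = -7 + \sqrt{B^{2} + J^{2}}$
$\frac{174}{109} t{\left(x,E \right)} = \frac{174}{109} \left(-7 + \sqrt{\left(-75\right)^{2} + \left(\frac{454}{9}\right)^{2}}\right) = 174 \cdot \frac{1}{109} \left(-7 + \sqrt{5625 + \frac{206116}{81}}\right) = \frac{174 \left(-7 + \sqrt{\frac{661741}{81}}\right)}{109} = \frac{174 \left(-7 + \frac{\sqrt{661741}}{9}\right)}{109} = - \frac{1218}{109} + \frac{58 \sqrt{661741}}{327}$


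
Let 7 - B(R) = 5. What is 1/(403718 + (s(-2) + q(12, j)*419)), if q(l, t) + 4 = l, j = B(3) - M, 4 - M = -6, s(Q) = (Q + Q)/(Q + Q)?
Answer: 1/407071 ≈ 2.4566e-6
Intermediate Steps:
B(R) = 2 (B(R) = 7 - 1*5 = 7 - 5 = 2)
s(Q) = 1 (s(Q) = (2*Q)/((2*Q)) = (2*Q)*(1/(2*Q)) = 1)
M = 10 (M = 4 - 1*(-6) = 4 + 6 = 10)
j = -8 (j = 2 - 1*10 = 2 - 10 = -8)
q(l, t) = -4 + l
1/(403718 + (s(-2) + q(12, j)*419)) = 1/(403718 + (1 + (-4 + 12)*419)) = 1/(403718 + (1 + 8*419)) = 1/(403718 + (1 + 3352)) = 1/(403718 + 3353) = 1/407071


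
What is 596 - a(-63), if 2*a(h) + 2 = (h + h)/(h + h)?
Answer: 1193/2 ≈ 596.50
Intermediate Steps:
a(h) = -1/2 (a(h) = -1 + ((h + h)/(h + h))/2 = -1 + ((2*h)/((2*h)))/2 = -1 + ((2*h)*(1/(2*h)))/2 = -1 + (1/2)*1 = -1 + 1/2 = -1/2)
596 - a(-63) = 596 - 1*(-1/2) = 596 + 1/2 = 1193/2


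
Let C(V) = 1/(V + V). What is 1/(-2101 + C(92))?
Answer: -184/386583 ≈ -0.00047596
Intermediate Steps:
C(V) = 1/(2*V)
1/(-2101 + C(92)) = 1/(-2101 + (½)/92) = 1/(-2101 + (½)*(1/92)) = 1/(-2101 + 1/184) = 1/(-386583/184) = -184/386583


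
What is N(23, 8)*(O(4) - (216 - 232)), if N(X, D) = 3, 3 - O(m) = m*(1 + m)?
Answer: -3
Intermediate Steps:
O(m) = 3 - m*(1 + m)
N(23, 8)*(O(4) - (216 - 232)) = 3*((3 - 1*4 - 1*4**2) - (216 - 232)) = 3*((3 - 4 - 1*16) - 1*(-16)) = 3*((3 - 4 - 16) + 16) = 3*(-17 + 16) = 3*(-1) = -3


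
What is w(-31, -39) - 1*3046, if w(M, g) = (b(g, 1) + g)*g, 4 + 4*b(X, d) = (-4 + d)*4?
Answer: -1369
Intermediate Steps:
b(X, d) = -5 + d (b(X, d) = -1 + ((-4 + d)*4)/4 = -1 + (-16 + 4*d)/4 = -1 + (-4 + d) = -5 + d)
w(M, g) = g*(-4 + g) (w(M, g) = ((-5 + 1) + g)*g = (-4 + g)*g = g*(-4 + g))
w(-31, -39) - 1*3046 = -39*(-4 - 39) - 1*3046 = -39*(-43) - 3046 = 1677 - 3046 = -1369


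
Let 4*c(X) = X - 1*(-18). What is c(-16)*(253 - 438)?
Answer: -185/2 ≈ -92.500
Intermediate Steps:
c(X) = 9/2 + X/4 (c(X) = (X - 1*(-18))/4 = (X + 18)/4 = (18 + X)/4 = 9/2 + X/4)
c(-16)*(253 - 438) = (9/2 + (¼)*(-16))*(253 - 438) = (9/2 - 4)*(-185) = (½)*(-185) = -185/2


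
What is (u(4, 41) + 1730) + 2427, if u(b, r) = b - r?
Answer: 4120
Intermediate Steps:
(u(4, 41) + 1730) + 2427 = ((4 - 1*41) + 1730) + 2427 = ((4 - 41) + 1730) + 2427 = (-37 + 1730) + 2427 = 1693 + 2427 = 4120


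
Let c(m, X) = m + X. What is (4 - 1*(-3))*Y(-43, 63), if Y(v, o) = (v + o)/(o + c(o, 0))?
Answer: 10/9 ≈ 1.1111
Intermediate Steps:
c(m, X) = X + m
Y(v, o) = (o + v)/(2*o) (Y(v, o) = (v + o)/(o + (0 + o)) = (o + v)/(o + o) = (o + v)/((2*o)) = (o + v)*(1/(2*o)) = (o + v)/(2*o))
(4 - 1*(-3))*Y(-43, 63) = (4 - 1*(-3))*((1/2)*(63 - 43)/63) = (4 + 3)*((1/2)*(1/63)*20) = 7*(10/63) = 10/9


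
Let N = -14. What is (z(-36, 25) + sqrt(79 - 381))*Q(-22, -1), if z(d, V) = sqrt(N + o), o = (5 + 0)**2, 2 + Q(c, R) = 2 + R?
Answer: -sqrt(11) - I*sqrt(302) ≈ -3.3166 - 17.378*I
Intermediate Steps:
Q(c, R) = R (Q(c, R) = -2 + (2 + R) = R)
o = 25 (o = 5**2 = 25)
z(d, V) = sqrt(11) (z(d, V) = sqrt(-14 + 25) = sqrt(11))
(z(-36, 25) + sqrt(79 - 381))*Q(-22, -1) = (sqrt(11) + sqrt(79 - 381))*(-1) = (sqrt(11) + sqrt(-302))*(-1) = (sqrt(11) + I*sqrt(302))*(-1) = -sqrt(11) - I*sqrt(302)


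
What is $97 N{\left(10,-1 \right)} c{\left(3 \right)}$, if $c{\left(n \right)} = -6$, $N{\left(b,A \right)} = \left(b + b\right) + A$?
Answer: $-11058$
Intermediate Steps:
$N{\left(b,A \right)} = A + 2 b$ ($N{\left(b,A \right)} = 2 b + A = A + 2 b$)
$97 N{\left(10,-1 \right)} c{\left(3 \right)} = 97 \left(-1 + 2 \cdot 10\right) \left(-6\right) = 97 \left(-1 + 20\right) \left(-6\right) = 97 \cdot 19 \left(-6\right) = 1843 \left(-6\right) = -11058$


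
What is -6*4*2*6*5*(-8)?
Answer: 11520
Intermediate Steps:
-6*4*2*6*5*(-8) = -48*30*(-8) = -6*240*(-8) = -1440*(-8) = 11520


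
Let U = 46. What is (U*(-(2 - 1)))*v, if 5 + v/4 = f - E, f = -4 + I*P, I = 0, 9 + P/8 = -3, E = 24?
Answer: 6072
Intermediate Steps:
P = -96 (P = -72 + 8*(-3) = -72 - 24 = -96)
f = -4 (f = -4 + 0*(-96) = -4 + 0 = -4)
v = -132 (v = -20 + 4*(-4 - 1*24) = -20 + 4*(-4 - 24) = -20 + 4*(-28) = -20 - 112 = -132)
(U*(-(2 - 1)))*v = (46*(-(2 - 1)))*(-132) = (46*(-1*1))*(-132) = (46*(-1))*(-132) = -46*(-132) = 6072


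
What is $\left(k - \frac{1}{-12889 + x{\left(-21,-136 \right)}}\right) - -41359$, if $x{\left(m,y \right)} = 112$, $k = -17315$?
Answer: $\frac{307210189}{12777} \approx 24044.0$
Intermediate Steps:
$\left(k - \frac{1}{-12889 + x{\left(-21,-136 \right)}}\right) - -41359 = \left(-17315 - \frac{1}{-12889 + 112}\right) - -41359 = \left(-17315 - \frac{1}{-12777}\right) + 41359 = \left(-17315 - - \frac{1}{12777}\right) + 41359 = \left(-17315 + \frac{1}{12777}\right) + 41359 = - \frac{221233754}{12777} + 41359 = \frac{307210189}{12777}$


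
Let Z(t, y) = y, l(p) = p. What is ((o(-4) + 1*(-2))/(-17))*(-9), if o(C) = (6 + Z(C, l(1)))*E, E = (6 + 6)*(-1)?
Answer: -774/17 ≈ -45.529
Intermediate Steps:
E = -12 (E = 12*(-1) = -12)
o(C) = -84 (o(C) = (6 + 1)*(-12) = 7*(-12) = -84)
((o(-4) + 1*(-2))/(-17))*(-9) = ((-84 + 1*(-2))/(-17))*(-9) = -(-84 - 2)/17*(-9) = -1/17*(-86)*(-9) = (86/17)*(-9) = -774/17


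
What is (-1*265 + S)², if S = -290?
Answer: 308025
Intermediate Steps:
(-1*265 + S)² = (-1*265 - 290)² = (-265 - 290)² = (-555)² = 308025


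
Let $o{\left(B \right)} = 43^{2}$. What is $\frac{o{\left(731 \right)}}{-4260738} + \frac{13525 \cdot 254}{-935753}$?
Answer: $- \frac{14638856495597}{3986998365714} \approx -3.6716$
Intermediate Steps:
$o{\left(B \right)} = 1849$
$\frac{o{\left(731 \right)}}{-4260738} + \frac{13525 \cdot 254}{-935753} = \frac{1849}{-4260738} + \frac{13525 \cdot 254}{-935753} = 1849 \left(- \frac{1}{4260738}\right) + 3435350 \left(- \frac{1}{935753}\right) = - \frac{1849}{4260738} - \frac{3435350}{935753} = - \frac{14638856495597}{3986998365714}$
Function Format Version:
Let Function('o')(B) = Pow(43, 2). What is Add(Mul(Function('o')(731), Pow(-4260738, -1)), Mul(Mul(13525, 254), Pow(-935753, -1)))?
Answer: Rational(-14638856495597, 3986998365714) ≈ -3.6716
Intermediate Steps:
Function('o')(B) = 1849
Add(Mul(Function('o')(731), Pow(-4260738, -1)), Mul(Mul(13525, 254), Pow(-935753, -1))) = Add(Mul(1849, Pow(-4260738, -1)), Mul(Mul(13525, 254), Pow(-935753, -1))) = Add(Mul(1849, Rational(-1, 4260738)), Mul(3435350, Rational(-1, 935753))) = Add(Rational(-1849, 4260738), Rational(-3435350, 935753)) = Rational(-14638856495597, 3986998365714)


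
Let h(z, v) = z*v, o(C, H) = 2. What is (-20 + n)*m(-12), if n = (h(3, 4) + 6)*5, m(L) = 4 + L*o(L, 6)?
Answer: -1400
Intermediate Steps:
m(L) = 4 + 2*L (m(L) = 4 + L*2 = 4 + 2*L)
h(z, v) = v*z
n = 90 (n = (4*3 + 6)*5 = (12 + 6)*5 = 18*5 = 90)
(-20 + n)*m(-12) = (-20 + 90)*(4 + 2*(-12)) = 70*(4 - 24) = 70*(-20) = -1400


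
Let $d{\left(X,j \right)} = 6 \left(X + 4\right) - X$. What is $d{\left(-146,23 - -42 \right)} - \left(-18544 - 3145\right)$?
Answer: $20983$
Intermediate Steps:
$d{\left(X,j \right)} = 24 + 5 X$ ($d{\left(X,j \right)} = 6 \left(4 + X\right) - X = \left(24 + 6 X\right) - X = 24 + 5 X$)
$d{\left(-146,23 - -42 \right)} - \left(-18544 - 3145\right) = \left(24 + 5 \left(-146\right)\right) - \left(-18544 - 3145\right) = \left(24 - 730\right) - -21689 = -706 + 21689 = 20983$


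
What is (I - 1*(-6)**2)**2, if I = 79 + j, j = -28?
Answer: 225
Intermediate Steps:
I = 51 (I = 79 - 28 = 51)
(I - 1*(-6)**2)**2 = (51 - 1*(-6)**2)**2 = (51 - 1*36)**2 = (51 - 36)**2 = 15**2 = 225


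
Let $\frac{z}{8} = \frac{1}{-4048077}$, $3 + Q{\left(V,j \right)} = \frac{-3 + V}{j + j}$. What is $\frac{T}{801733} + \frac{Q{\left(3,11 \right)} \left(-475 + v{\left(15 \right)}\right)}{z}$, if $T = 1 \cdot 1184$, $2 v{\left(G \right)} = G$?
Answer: $- \frac{9103562753403061}{12827728} \approx -7.0968 \cdot 10^{8}$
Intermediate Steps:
$v{\left(G \right)} = \frac{G}{2}$
$Q{\left(V,j \right)} = -3 + \frac{-3 + V}{2 j}$ ($Q{\left(V,j \right)} = -3 + \frac{-3 + V}{j + j} = -3 + \frac{-3 + V}{2 j}$)
$T = 1184$
$z = - \frac{8}{4048077}$ ($z = \frac{8}{-4048077} = 8 \left(- \frac{1}{4048077}\right) = - \frac{8}{4048077} \approx -1.9762 \cdot 10^{-6}$)
$\frac{T}{801733} + \frac{Q{\left(3,11 \right)} \left(-475 + v{\left(15 \right)}\right)}{z} = \frac{1184}{801733} + \frac{\frac{-3 + 3 - 66}{2 \cdot 11} \left(-475 + \frac{1}{2} \cdot 15\right)}{- \frac{8}{4048077}} = 1184 \cdot \frac{1}{801733} + \frac{1}{2} \cdot \frac{1}{11} \left(-3 + 3 - 66\right) \left(-475 + \frac{15}{2}\right) \left(- \frac{4048077}{8}\right) = \frac{1184}{801733} + \frac{1}{2} \cdot \frac{1}{11} \left(-66\right) \left(- \frac{935}{2}\right) \left(- \frac{4048077}{8}\right) = \frac{1184}{801733} + \left(-3\right) \left(- \frac{935}{2}\right) \left(- \frac{4048077}{8}\right) = \frac{1184}{801733} + \frac{2805}{2} \left(- \frac{4048077}{8}\right) = \frac{1184}{801733} - \frac{11354855985}{16} = - \frac{9103562753403061}{12827728}$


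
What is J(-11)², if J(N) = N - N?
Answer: 0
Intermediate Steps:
J(N) = 0
J(-11)² = 0² = 0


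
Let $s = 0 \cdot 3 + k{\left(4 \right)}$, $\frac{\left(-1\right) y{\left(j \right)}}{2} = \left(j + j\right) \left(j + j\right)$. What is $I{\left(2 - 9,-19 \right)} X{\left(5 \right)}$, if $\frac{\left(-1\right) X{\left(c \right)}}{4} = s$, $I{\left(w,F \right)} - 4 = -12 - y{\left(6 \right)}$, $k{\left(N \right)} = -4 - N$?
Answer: $8960$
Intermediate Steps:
$y{\left(j \right)} = - 8 j^{2}$ ($y{\left(j \right)} = - 2 \left(j + j\right) \left(j + j\right) = - 2 \cdot 2 j 2 j = - 2 \cdot 4 j^{2} = - 8 j^{2}$)
$I{\left(w,F \right)} = 280$ ($I{\left(w,F \right)} = 4 - \left(12 - 8 \cdot 6^{2}\right) = 4 - \left(12 - 288\right) = 4 - -276 = 4 + \left(-12 + 288\right) = 4 + 276 = 280$)
$s = -8$ ($s = 0 \cdot 3 - 8 = 0 - 8 = -8$)
$X{\left(c \right)} = 32$ ($X{\left(c \right)} = \left(-4\right) \left(-8\right) = 32$)
$I{\left(2 - 9,-19 \right)} X{\left(5 \right)} = 280 \cdot 32 = 8960$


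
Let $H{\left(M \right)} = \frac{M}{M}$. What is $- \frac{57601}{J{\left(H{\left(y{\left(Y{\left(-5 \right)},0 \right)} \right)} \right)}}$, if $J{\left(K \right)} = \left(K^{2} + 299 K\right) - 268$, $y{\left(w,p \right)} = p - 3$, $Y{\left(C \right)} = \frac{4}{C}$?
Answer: $- \frac{57601}{32} \approx -1800.0$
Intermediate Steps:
$y{\left(w,p \right)} = -3 + p$
$H{\left(M \right)} = 1$
$J{\left(K \right)} = -268 + K^{2} + 299 K$
$- \frac{57601}{J{\left(H{\left(y{\left(Y{\left(-5 \right)},0 \right)} \right)} \right)}} = - \frac{57601}{-268 + 1^{2} + 299 \cdot 1} = - \frac{57601}{-268 + 1 + 299} = - \frac{57601}{32}$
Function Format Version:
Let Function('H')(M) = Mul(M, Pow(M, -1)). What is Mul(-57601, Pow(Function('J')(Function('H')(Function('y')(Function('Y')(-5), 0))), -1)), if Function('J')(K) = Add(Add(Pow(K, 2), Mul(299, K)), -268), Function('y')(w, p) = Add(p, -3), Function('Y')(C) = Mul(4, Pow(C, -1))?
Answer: Rational(-57601, 32) ≈ -1800.0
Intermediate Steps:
Function('y')(w, p) = Add(-3, p)
Function('H')(M) = 1
Function('J')(K) = Add(-268, Pow(K, 2), Mul(299, K))
Mul(-57601, Pow(Function('J')(Function('H')(Function('y')(Function('Y')(-5), 0))), -1)) = Mul(-57601, Pow(Add(-268, Pow(1, 2), Mul(299, 1)), -1)) = Mul(-57601, Pow(Add(-268, 1, 299), -1)) = Mul(-57601, Pow(32, -1)) = Mul(-57601, Rational(1, 32)) = Rational(-57601, 32)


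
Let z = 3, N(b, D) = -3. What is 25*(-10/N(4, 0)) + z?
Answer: 259/3 ≈ 86.333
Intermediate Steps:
25*(-10/N(4, 0)) + z = 25*(-10/((-3*1))) + 3 = 25*(-10/(-3)) + 3 = 25*(-10*(-1/3)) + 3 = 25*(10/3) + 3 = 250/3 + 3 = 259/3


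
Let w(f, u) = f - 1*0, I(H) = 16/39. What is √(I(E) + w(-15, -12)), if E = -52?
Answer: I*√22191/39 ≈ 3.8197*I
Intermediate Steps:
I(H) = 16/39 (I(H) = 16*(1/39) = 16/39)
w(f, u) = f (w(f, u) = f + 0 = f)
√(I(E) + w(-15, -12)) = √(16/39 - 15) = √(-569/39) = I*√22191/39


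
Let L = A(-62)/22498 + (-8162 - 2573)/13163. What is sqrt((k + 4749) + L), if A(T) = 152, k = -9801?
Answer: I*sqrt(110782320988945739637)/148070587 ≈ 71.083*I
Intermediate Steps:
L = -119757627/148070587 (L = 152/22498 + (-8162 - 2573)/13163 = 152*(1/22498) - 10735*1/13163 = 76/11249 - 10735/13163 = -119757627/148070587 ≈ -0.80879)
sqrt((k + 4749) + L) = sqrt((-9801 + 4749) - 119757627/148070587) = sqrt(-5052 - 119757627/148070587) = sqrt(-748172363151/148070587) = I*sqrt(110782320988945739637)/148070587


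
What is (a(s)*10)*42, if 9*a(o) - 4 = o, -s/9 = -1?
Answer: 1820/3 ≈ 606.67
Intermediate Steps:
s = 9 (s = -9*(-1) = 9)
a(o) = 4/9 + o/9
(a(s)*10)*42 = ((4/9 + (⅑)*9)*10)*42 = ((4/9 + 1)*10)*42 = ((13/9)*10)*42 = (130/9)*42 = 1820/3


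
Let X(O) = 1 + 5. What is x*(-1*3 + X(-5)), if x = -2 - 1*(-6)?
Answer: 12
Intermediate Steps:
X(O) = 6
x = 4 (x = -2 + 6 = 4)
x*(-1*3 + X(-5)) = 4*(-1*3 + 6) = 4*(-3 + 6) = 4*3 = 12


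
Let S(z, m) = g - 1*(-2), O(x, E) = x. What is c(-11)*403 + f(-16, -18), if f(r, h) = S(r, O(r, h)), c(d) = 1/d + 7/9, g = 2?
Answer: 27800/99 ≈ 280.81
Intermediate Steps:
c(d) = 7/9 + 1/d (c(d) = 1/d + 7*(1/9) = 1/d + 7/9 = 7/9 + 1/d)
S(z, m) = 4 (S(z, m) = 2 - 1*(-2) = 2 + 2 = 4)
f(r, h) = 4
c(-11)*403 + f(-16, -18) = (7/9 + 1/(-11))*403 + 4 = (7/9 - 1/11)*403 + 4 = (68/99)*403 + 4 = 27404/99 + 4 = 27800/99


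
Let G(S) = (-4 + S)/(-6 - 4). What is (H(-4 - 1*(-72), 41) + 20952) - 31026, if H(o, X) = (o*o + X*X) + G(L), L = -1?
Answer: -7537/2 ≈ -3768.5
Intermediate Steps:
G(S) = ⅖ - S/10 (G(S) = (-4 + S)/(-10) = (-4 + S)*(-⅒) = ⅖ - S/10)
H(o, X) = ½ + X² + o² (H(o, X) = (o*o + X*X) + (⅖ - ⅒*(-1)) = (o² + X²) + (⅖ + ⅒) = (X² + o²) + ½ = ½ + X² + o²)
(H(-4 - 1*(-72), 41) + 20952) - 31026 = ((½ + 41² + (-4 - 1*(-72))²) + 20952) - 31026 = ((½ + 1681 + (-4 + 72)²) + 20952) - 31026 = ((½ + 1681 + 68²) + 20952) - 31026 = ((½ + 1681 + 4624) + 20952) - 31026 = (12611/2 + 20952) - 31026 = 54515/2 - 31026 = -7537/2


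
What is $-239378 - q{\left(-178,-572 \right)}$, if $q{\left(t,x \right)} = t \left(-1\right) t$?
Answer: $-207694$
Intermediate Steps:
$q{\left(t,x \right)} = - t^{2}$ ($q{\left(t,x \right)} = - t t = - t^{2}$)
$-239378 - q{\left(-178,-572 \right)} = -239378 - - \left(-178\right)^{2} = -239378 - \left(-1\right) 31684 = -239378 - -31684 = -239378 + 31684 = -207694$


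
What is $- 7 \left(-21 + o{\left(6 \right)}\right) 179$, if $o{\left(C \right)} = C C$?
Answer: $-18795$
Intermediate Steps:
$o{\left(C \right)} = C^{2}$
$- 7 \left(-21 + o{\left(6 \right)}\right) 179 = - 7 \left(-21 + 6^{2}\right) 179 = - 7 \left(-21 + 36\right) 179 = \left(-7\right) 15 \cdot 179 = \left(-105\right) 179 = -18795$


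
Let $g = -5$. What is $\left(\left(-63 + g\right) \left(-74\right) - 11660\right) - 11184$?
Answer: $-17812$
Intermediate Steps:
$\left(\left(-63 + g\right) \left(-74\right) - 11660\right) - 11184 = \left(\left(-63 - 5\right) \left(-74\right) - 11660\right) - 11184 = \left(\left(-68\right) \left(-74\right) - 11660\right) - 11184 = \left(5032 - 11660\right) - 11184 = -6628 - 11184 = -17812$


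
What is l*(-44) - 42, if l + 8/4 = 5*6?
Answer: -1274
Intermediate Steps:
l = 28 (l = -2 + 5*6 = -2 + 30 = 28)
l*(-44) - 42 = 28*(-44) - 42 = -1232 - 42 = -1274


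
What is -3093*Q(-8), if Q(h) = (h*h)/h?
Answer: 24744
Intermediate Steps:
Q(h) = h (Q(h) = h²/h = h)
-3093*Q(-8) = -3093*(-8) = 24744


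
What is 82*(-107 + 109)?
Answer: 164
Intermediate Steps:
82*(-107 + 109) = 82*2 = 164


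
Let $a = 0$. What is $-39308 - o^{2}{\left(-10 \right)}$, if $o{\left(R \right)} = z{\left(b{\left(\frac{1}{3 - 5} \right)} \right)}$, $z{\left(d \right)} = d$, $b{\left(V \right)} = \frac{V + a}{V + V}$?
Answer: $- \frac{157233}{4} \approx -39308.0$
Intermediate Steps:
$b{\left(V \right)} = \frac{1}{2}$ ($b{\left(V \right)} = \frac{V + 0}{V + V} = \frac{V}{2 V} = V \frac{1}{2 V} = \frac{1}{2}$)
$o{\left(R \right)} = \frac{1}{2}$
$-39308 - o^{2}{\left(-10 \right)} = -39308 - \left(\frac{1}{2}\right)^{2} = -39308 - \frac{1}{4} = - \frac{157233}{4}$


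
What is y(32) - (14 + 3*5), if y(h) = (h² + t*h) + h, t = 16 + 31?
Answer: 2531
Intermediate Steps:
t = 47
y(h) = h² + 48*h (y(h) = (h² + 47*h) + h = h² + 48*h)
y(32) - (14 + 3*5) = 32*(48 + 32) - (14 + 3*5) = 32*80 - (14 + 15) = 2560 - 1*29 = 2560 - 29 = 2531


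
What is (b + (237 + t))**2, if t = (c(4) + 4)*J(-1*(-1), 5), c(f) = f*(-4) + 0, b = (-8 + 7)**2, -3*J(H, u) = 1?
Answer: 58564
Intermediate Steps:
J(H, u) = -1/3 (J(H, u) = -1/3*1 = -1/3)
b = 1 (b = (-1)**2 = 1)
c(f) = -4*f (c(f) = -4*f + 0 = -4*f)
t = 4 (t = (-4*4 + 4)*(-1/3) = (-16 + 4)*(-1/3) = -12*(-1/3) = 4)
(b + (237 + t))**2 = (1 + (237 + 4))**2 = (1 + 241)**2 = 242**2 = 58564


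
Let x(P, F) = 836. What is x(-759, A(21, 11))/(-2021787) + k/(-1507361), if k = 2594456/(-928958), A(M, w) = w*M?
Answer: -582692256305848/1415528956202345253 ≈ -0.00041164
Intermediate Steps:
A(M, w) = M*w
k = -1297228/464479 (k = 2594456*(-1/928958) = -1297228/464479 ≈ -2.7929)
x(-759, A(21, 11))/(-2021787) + k/(-1507361) = 836/(-2021787) - 1297228/464479/(-1507361) = 836*(-1/2021787) - 1297228/464479*(-1/1507361) = -836/2021787 + 1297228/700137529919 = -582692256305848/1415528956202345253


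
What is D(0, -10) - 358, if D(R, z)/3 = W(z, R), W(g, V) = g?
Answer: -388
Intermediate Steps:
D(R, z) = 3*z
D(0, -10) - 358 = 3*(-10) - 358 = -30 - 358 = -388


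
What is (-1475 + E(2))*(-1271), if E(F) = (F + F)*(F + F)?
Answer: 1854389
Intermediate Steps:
E(F) = 4*F**2 (E(F) = (2*F)*(2*F) = 4*F**2)
(-1475 + E(2))*(-1271) = (-1475 + 4*2**2)*(-1271) = (-1475 + 4*4)*(-1271) = (-1475 + 16)*(-1271) = -1459*(-1271) = 1854389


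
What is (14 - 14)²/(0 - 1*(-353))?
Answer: 0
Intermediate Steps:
(14 - 14)²/(0 - 1*(-353)) = 0²/(0 + 353) = 0/353 = 0*(1/353) = 0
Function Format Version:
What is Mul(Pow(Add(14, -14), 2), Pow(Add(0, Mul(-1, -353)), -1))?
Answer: 0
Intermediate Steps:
Mul(Pow(Add(14, -14), 2), Pow(Add(0, Mul(-1, -353)), -1)) = Mul(Pow(0, 2), Pow(Add(0, 353), -1)) = Mul(0, Pow(353, -1)) = Mul(0, Rational(1, 353)) = 0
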